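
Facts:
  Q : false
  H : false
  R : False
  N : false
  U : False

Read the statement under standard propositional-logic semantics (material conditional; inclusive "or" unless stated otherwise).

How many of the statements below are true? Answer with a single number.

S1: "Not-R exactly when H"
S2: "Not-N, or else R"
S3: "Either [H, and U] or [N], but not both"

1

S1: Parsed as ~R <-> H

~R = ~F = T
~R <-> H = T <-> F = F
Thus S1 is false.

S2: This is ~N | R.

~N = ~F = T
~N | R = T | F = T
Thus S2 is true.

S3: In symbols: (H & U) xor N

H & U = F & F = F
(H & U) xor N = F xor F = F
Hence S3 is false.

Count: 1.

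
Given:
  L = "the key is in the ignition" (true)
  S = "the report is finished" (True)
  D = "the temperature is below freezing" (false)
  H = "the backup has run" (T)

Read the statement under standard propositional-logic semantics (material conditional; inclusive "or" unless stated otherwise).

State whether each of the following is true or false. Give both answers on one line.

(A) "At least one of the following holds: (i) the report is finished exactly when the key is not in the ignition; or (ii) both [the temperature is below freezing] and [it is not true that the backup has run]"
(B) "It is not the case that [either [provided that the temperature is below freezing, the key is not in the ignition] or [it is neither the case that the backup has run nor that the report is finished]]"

(A) False / (B) False

(A): This is (S <-> ~L) | (D & ~H).

~L = ~T = F
S <-> ~L = T <-> F = F
~H = ~T = F
D & ~H = F & F = F
(S <-> ~L) | (D & ~H) = F | F = F
Hence (A) is false.

(B): In symbols: ~((D -> ~L) | (H nor S))

~L = ~T = F
D -> ~L = F -> F = T
H nor S = T nor T = F
(D -> ~L) | (H nor S) = T | F = T
~((D -> ~L) | (H nor S)) = ~T = F
Hence (B) is false.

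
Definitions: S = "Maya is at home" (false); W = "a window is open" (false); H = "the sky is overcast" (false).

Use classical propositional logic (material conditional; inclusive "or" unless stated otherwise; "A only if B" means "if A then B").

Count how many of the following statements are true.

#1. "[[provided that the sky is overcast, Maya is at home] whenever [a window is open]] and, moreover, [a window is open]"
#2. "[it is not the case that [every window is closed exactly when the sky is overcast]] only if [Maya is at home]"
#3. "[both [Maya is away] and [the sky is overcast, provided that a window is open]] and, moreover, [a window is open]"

0

#1: This is (W → (H → S)) ∧ W.

H → S = F → F = T
W → (H → S) = F → T = T
(W → (H → S)) ∧ W = T ∧ F = F
Hence #1 is false.

#2: Formalization: ¬(¬W ↔ H) → S

¬W = ¬F = T
¬W ↔ H = T ↔ F = F
¬(¬W ↔ H) = ¬F = T
¬(¬W ↔ H) → S = T → F = F
Hence #2 is false.

#3: This is (¬S ∧ (W → H)) ∧ W.

¬S = ¬F = T
W → H = F → F = T
¬S ∧ (W → H) = T ∧ T = T
(¬S ∧ (W → H)) ∧ W = T ∧ F = F
So #3 is false.

0 of the 3 statements are true (none).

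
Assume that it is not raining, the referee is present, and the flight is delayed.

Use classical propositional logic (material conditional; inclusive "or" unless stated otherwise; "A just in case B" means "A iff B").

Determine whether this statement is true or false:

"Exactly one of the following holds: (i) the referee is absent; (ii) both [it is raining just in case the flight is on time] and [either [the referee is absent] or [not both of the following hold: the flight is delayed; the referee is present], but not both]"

Let H = "the referee is present" (T), S = "it is raining" (F), D = "the flight is delayed" (T).
Parsed as ~H xor ((S <-> ~D) & (~H xor (D nand H)))

~H = ~T = F
~D = ~T = F
S <-> ~D = F <-> F = T
~H = ~T = F
D nand H = T nand T = F
~H xor (D nand H) = F xor F = F
(S <-> ~D) & (~H xor (D nand H)) = T & F = F
~H xor ((S <-> ~D) & (~H xor (D nand H))) = F xor F = F

false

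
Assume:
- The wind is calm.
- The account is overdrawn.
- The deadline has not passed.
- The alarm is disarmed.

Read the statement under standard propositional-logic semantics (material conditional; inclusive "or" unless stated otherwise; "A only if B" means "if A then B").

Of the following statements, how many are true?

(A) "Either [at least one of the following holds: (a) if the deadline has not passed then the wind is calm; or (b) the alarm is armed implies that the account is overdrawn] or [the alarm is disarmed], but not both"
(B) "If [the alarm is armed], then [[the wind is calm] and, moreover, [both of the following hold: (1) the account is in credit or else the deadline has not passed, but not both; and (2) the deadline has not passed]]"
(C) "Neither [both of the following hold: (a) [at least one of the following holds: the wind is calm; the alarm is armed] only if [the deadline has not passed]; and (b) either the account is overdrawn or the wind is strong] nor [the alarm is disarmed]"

1

Let H = "the deadline has passed" (False), U = "the wind is strong" (False), S = "the alarm is armed" (False), K = "the account is overdrawn" (True).

(A): Parsed as ((not H -> not U) or (S -> K)) xor not S

not H = not False = True
not U = not False = True
not H -> not U = True -> True = True
S -> K = False -> True = True
(not H -> not U) or (S -> K) = True or True = True
not S = not False = True
((not H -> not U) or (S -> K)) xor not S = True xor True = False
Hence (A) is false.

(B): In symbols: S -> (not U and ((not K xor not H) and not H))

not U = not False = True
not K = not True = False
not H = not False = True
not K xor not H = False xor True = True
not H = not False = True
(not K xor not H) and not H = True and True = True
not U and ((not K xor not H) and not H) = True and True = True
S -> (not U and ((not K xor not H) and not H)) = False -> True = True
So (B) is true.

(C): Formalization: (((not U or S) -> not H) and (K or U)) nor not S

not U = not False = True
not U or S = True or False = True
not H = not False = True
(not U or S) -> not H = True -> True = True
K or U = True or False = True
((not U or S) -> not H) and (K or U) = True and True = True
not S = not False = True
(((not U or S) -> not H) and (K or U)) nor not S = True nor True = False
So (C) is false.

Count: 1.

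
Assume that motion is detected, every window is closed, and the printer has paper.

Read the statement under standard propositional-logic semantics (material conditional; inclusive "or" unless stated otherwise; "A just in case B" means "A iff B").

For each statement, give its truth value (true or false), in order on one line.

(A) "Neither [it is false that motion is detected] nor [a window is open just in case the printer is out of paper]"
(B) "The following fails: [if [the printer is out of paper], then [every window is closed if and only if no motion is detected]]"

Let P = "motion is detected" (T), Q = "a window is open" (F), R = "the printer has paper" (T).

(A): This is ~P nor (Q <-> ~R).

~P = ~T = F
~R = ~T = F
Q <-> ~R = F <-> F = T
~P nor (Q <-> ~R) = F nor T = F
Thus (A) is false.

(B): In symbols: ~(~R -> (~Q <-> ~P))

~R = ~T = F
~Q = ~F = T
~P = ~T = F
~Q <-> ~P = T <-> F = F
~R -> (~Q <-> ~P) = F -> F = T
~(~R -> (~Q <-> ~P)) = ~T = F
So (B) is false.

(A) False, (B) False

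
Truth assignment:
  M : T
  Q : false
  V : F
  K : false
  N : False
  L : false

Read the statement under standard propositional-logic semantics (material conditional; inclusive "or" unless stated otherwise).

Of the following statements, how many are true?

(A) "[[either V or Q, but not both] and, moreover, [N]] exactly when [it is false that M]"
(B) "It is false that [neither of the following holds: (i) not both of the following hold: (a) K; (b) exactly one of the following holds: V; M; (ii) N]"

2

(A): Formalization: ((V xor Q) and N) iff not M

V xor Q = False xor False = False
(V xor Q) and N = False and False = False
not M = not True = False
((V xor Q) and N) iff not M = False iff False = True
So (A) is true.

(B): Parsed as not ((K nand (V xor M)) nor N)

V xor M = False xor True = True
K nand (V xor M) = False nand True = True
(K nand (V xor M)) nor N = True nor False = False
not ((K nand (V xor M)) nor N) = not False = True
So (B) is true.

True statements: 2.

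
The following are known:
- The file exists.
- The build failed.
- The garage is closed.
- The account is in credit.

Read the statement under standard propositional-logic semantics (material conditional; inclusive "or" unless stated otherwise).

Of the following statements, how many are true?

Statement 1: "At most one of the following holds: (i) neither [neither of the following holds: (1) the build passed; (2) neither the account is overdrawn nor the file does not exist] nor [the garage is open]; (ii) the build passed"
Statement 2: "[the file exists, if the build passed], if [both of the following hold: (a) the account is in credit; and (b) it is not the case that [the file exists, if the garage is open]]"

2

Let Q = "the build passed" (False), S = "the account is overdrawn" (False), P = "the file exists" (True), R = "the garage is closed" (True).

Statement 1: This is ((Q nor (S nor not P)) nor not R) nand Q.

not P = not True = False
S nor not P = False nor False = True
Q nor (S nor not P) = False nor True = False
not R = not True = False
(Q nor (S nor not P)) nor not R = False nor False = True
((Q nor (S nor not P)) nor not R) nand Q = True nand False = True
Thus Statement 1 is true.

Statement 2: This is (not S and not (not R -> P)) -> (Q -> P).

not S = not False = True
not R = not True = False
not R -> P = False -> True = True
not (not R -> P) = not True = False
not S and not (not R -> P) = True and False = False
Q -> P = False -> True = True
(not S and not (not R -> P)) -> (Q -> P) = False -> True = True
So Statement 2 is true.

Count: 2.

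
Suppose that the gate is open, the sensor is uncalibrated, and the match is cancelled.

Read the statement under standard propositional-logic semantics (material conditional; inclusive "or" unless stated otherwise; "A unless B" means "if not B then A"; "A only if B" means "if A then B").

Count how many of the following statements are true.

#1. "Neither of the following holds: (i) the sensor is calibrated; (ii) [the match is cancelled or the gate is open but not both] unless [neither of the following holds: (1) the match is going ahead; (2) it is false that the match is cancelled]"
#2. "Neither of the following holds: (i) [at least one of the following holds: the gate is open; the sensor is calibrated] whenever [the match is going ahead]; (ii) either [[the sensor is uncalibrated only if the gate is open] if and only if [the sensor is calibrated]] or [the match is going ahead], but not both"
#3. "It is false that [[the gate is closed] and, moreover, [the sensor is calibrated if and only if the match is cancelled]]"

1

Let M = "the sensor is calibrated" (F), Q = "the match is cancelled" (T), N = "the gate is open" (T).

#1: This is M ↓ ((Q ⊕ N) ∨ (¬Q ↓ ¬Q)).

Q ⊕ N = T ⊕ T = F
¬Q = ¬T = F
¬Q = ¬T = F
¬Q ↓ ¬Q = F ↓ F = T
(Q ⊕ N) ∨ (¬Q ↓ ¬Q) = F ∨ T = T
M ↓ ((Q ⊕ N) ∨ (¬Q ↓ ¬Q)) = F ↓ T = F
So #1 is false.

#2: Formalization: (¬Q → (N ∨ M)) ↓ (((¬M → N) ↔ M) ⊕ ¬Q)

¬Q = ¬T = F
N ∨ M = T ∨ F = T
¬Q → (N ∨ M) = F → T = T
¬M = ¬F = T
¬M → N = T → T = T
(¬M → N) ↔ M = T ↔ F = F
¬Q = ¬T = F
((¬M → N) ↔ M) ⊕ ¬Q = F ⊕ F = F
(¬Q → (N ∨ M)) ↓ (((¬M → N) ↔ M) ⊕ ¬Q) = T ↓ F = F
So #2 is false.

#3: Parsed as ¬(¬N ∧ (M ↔ Q))

¬N = ¬T = F
M ↔ Q = F ↔ T = F
¬N ∧ (M ↔ Q) = F ∧ F = F
¬(¬N ∧ (M ↔ Q)) = ¬F = T
So #3 is true.

Count: 1.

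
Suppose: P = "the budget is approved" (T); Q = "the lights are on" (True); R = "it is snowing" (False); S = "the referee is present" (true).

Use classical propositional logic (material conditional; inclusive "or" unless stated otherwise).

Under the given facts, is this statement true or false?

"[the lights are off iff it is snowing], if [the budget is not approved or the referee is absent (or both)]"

The statement is true.

This is (not P or not S) -> (not Q iff R).

not P = not True = False
not S = not True = False
not P or not S = False or False = False
not Q = not True = False
not Q iff R = False iff False = True
(not P or not S) -> (not Q iff R) = False -> True = True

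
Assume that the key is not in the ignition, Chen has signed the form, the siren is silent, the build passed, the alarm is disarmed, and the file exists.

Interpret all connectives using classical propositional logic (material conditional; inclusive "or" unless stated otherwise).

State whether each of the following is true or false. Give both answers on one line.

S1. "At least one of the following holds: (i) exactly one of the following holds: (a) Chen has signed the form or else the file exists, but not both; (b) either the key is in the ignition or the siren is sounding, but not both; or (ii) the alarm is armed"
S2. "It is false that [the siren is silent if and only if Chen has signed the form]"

S1 False; S2 False

Let R = "Chen has signed the form" (T), W = "the file exists" (T), K = "the key is in the ignition" (F), G = "the siren is sounding" (F), V = "the alarm is armed" (F).

S1: Formalization: ((R ⊕ W) ⊕ (K ⊕ G)) ∨ V

R ⊕ W = T ⊕ T = F
K ⊕ G = F ⊕ F = F
(R ⊕ W) ⊕ (K ⊕ G) = F ⊕ F = F
((R ⊕ W) ⊕ (K ⊕ G)) ∨ V = F ∨ F = F
Hence S1 is false.

S2: Parsed as ¬(¬G ↔ R)

¬G = ¬F = T
¬G ↔ R = T ↔ T = T
¬(¬G ↔ R) = ¬T = F
So S2 is false.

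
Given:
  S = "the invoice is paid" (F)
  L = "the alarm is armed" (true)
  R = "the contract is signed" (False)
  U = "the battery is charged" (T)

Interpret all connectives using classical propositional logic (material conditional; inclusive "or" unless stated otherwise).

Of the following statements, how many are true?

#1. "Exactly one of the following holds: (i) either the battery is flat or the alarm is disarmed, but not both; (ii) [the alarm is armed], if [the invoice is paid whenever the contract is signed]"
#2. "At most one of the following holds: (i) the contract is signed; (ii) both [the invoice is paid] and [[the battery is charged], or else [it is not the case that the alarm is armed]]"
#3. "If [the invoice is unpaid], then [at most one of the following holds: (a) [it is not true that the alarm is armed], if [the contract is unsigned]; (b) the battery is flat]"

#1: This is (¬U ⊕ ¬L) ⊕ ((R → S) → L).

¬U = ¬T = F
¬L = ¬T = F
¬U ⊕ ¬L = F ⊕ F = F
R → S = F → F = T
(R → S) → L = T → T = T
(¬U ⊕ ¬L) ⊕ ((R → S) → L) = F ⊕ T = T
Thus #1 is true.

#2: In symbols: R ↑ (S ∧ (U ∨ ¬L))

¬L = ¬T = F
U ∨ ¬L = T ∨ F = T
S ∧ (U ∨ ¬L) = F ∧ T = F
R ↑ (S ∧ (U ∨ ¬L)) = F ↑ F = T
Hence #2 is true.

#3: This is ¬S → ((¬R → ¬L) ↑ ¬U).

¬S = ¬F = T
¬R = ¬F = T
¬L = ¬T = F
¬R → ¬L = T → F = F
¬U = ¬T = F
(¬R → ¬L) ↑ ¬U = F ↑ F = T
¬S → ((¬R → ¬L) ↑ ¬U) = T → T = T
So #3 is true.

Count: 3.

3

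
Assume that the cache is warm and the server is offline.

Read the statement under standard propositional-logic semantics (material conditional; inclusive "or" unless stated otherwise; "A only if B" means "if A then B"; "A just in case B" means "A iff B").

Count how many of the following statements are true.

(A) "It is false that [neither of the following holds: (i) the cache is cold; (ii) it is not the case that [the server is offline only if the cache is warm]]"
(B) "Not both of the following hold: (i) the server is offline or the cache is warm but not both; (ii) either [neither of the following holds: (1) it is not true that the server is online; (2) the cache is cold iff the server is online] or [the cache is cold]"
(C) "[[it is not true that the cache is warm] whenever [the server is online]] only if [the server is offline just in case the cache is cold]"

Let P = "the cache is warm" (T), M = "the server is online" (F).

(A): This is ¬(¬P ↓ ¬(¬M → P)).

¬P = ¬T = F
¬M = ¬F = T
¬M → P = T → T = T
¬(¬M → P) = ¬T = F
¬P ↓ ¬(¬M → P) = F ↓ F = T
¬(¬P ↓ ¬(¬M → P)) = ¬T = F
So (A) is false.

(B): Parsed as (¬M ⊕ P) ↑ ((¬M ↓ (¬P ↔ M)) ∨ ¬P)

¬M = ¬F = T
¬M ⊕ P = T ⊕ T = F
¬M = ¬F = T
¬P = ¬T = F
¬P ↔ M = F ↔ F = T
¬M ↓ (¬P ↔ M) = T ↓ T = F
¬P = ¬T = F
(¬M ↓ (¬P ↔ M)) ∨ ¬P = F ∨ F = F
(¬M ⊕ P) ↑ ((¬M ↓ (¬P ↔ M)) ∨ ¬P) = F ↑ F = T
Thus (B) is true.

(C): This is (M → ¬P) → (¬M ↔ ¬P).

¬P = ¬T = F
M → ¬P = F → F = T
¬M = ¬F = T
¬P = ¬T = F
¬M ↔ ¬P = T ↔ F = F
(M → ¬P) → (¬M ↔ ¬P) = T → F = F
Hence (C) is false.

True statements: 1 ((B)).

1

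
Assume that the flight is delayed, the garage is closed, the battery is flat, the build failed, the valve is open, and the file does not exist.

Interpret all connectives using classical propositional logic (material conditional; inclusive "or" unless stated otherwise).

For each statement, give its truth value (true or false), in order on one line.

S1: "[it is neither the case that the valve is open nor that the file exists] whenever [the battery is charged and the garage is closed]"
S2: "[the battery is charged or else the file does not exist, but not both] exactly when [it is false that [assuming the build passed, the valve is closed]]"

S1 true / S2 false

Let R = "the battery is charged" (False), Q = "the garage is closed" (True), U = "the valve is open" (True), V = "the file exists" (False), S = "the build passed" (False).

S1: In symbols: (R and Q) -> (U nor V)

R and Q = False and True = False
U nor V = True nor False = False
(R and Q) -> (U nor V) = False -> False = True
Thus S1 is true.

S2: In symbols: (R xor not V) iff not (S -> not U)

not V = not False = True
R xor not V = False xor True = True
not U = not True = False
S -> not U = False -> False = True
not (S -> not U) = not True = False
(R xor not V) iff not (S -> not U) = True iff False = False
Hence S2 is false.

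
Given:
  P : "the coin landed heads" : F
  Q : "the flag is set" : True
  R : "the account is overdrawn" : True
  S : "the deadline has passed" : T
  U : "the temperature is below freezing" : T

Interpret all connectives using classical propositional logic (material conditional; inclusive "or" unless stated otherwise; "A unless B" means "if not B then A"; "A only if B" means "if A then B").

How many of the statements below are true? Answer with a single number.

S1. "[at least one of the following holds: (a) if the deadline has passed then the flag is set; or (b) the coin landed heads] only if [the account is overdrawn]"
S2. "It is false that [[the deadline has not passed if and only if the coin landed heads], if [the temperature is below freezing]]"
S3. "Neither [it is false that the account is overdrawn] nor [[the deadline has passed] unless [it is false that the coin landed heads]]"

1

S1: Formalization: ((S -> Q) | P) -> R

S -> Q = T -> T = T
(S -> Q) | P = T | F = T
((S -> Q) | P) -> R = T -> T = T
Thus S1 is true.

S2: In symbols: ~(U -> (~S <-> P))

~S = ~T = F
~S <-> P = F <-> F = T
U -> (~S <-> P) = T -> T = T
~(U -> (~S <-> P)) = ~T = F
So S2 is false.

S3: This is ~R nor (S | ~P).

~R = ~T = F
~P = ~F = T
S | ~P = T | T = T
~R nor (S | ~P) = F nor T = F
Thus S3 is false.

1 of the 3 statements is true (S1).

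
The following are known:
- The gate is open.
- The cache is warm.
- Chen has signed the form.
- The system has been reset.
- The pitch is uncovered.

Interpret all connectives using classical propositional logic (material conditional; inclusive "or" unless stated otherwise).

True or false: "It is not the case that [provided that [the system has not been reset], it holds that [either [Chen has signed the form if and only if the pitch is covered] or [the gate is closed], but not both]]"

False

Let P = "the system has been reset" (T), U = "Chen has signed the form" (T), K = "the pitch is covered" (F), L = "the gate is open" (T).
Formalization: ¬(¬P → ((U ↔ K) ⊕ ¬L))

¬P = ¬T = F
U ↔ K = T ↔ F = F
¬L = ¬T = F
(U ↔ K) ⊕ ¬L = F ⊕ F = F
¬P → ((U ↔ K) ⊕ ¬L) = F → F = T
¬(¬P → ((U ↔ K) ⊕ ¬L)) = ¬T = F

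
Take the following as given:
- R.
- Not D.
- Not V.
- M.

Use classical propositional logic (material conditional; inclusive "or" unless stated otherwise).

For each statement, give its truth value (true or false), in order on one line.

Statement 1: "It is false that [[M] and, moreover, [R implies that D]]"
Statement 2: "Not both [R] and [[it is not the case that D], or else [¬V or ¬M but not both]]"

Statement 1: This is ¬(M ∧ (R → D)).

R → D = T → F = F
M ∧ (R → D) = T ∧ F = F
¬(M ∧ (R → D)) = ¬F = T
Thus Statement 1 is true.

Statement 2: This is R ↑ (¬D ∨ (¬V ⊕ ¬M)).

¬D = ¬F = T
¬V = ¬F = T
¬M = ¬T = F
¬V ⊕ ¬M = T ⊕ F = T
¬D ∨ (¬V ⊕ ¬M) = T ∨ T = T
R ↑ (¬D ∨ (¬V ⊕ ¬M)) = T ↑ T = F
So Statement 2 is false.

Statement 1 T; Statement 2 F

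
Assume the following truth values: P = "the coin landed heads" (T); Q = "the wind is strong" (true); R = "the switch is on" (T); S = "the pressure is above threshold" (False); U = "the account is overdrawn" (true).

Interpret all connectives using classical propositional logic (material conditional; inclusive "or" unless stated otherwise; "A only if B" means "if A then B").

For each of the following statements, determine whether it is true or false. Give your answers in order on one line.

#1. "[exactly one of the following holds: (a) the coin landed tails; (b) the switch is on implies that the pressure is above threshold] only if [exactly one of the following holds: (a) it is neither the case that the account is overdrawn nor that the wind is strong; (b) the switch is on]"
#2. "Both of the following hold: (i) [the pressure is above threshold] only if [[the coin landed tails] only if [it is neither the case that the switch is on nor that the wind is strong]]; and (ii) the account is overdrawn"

#1: In symbols: (~P xor (R -> S)) -> ((U nor Q) xor R)

~P = ~T = F
R -> S = T -> F = F
~P xor (R -> S) = F xor F = F
U nor Q = T nor T = F
(U nor Q) xor R = F xor T = T
(~P xor (R -> S)) -> ((U nor Q) xor R) = F -> T = T
Hence #1 is true.

#2: This is (S -> (~P -> (R nor Q))) & U.

~P = ~T = F
R nor Q = T nor T = F
~P -> (R nor Q) = F -> F = T
S -> (~P -> (R nor Q)) = F -> T = T
(S -> (~P -> (R nor Q))) & U = T & T = T
Hence #2 is true.

#1 true; #2 true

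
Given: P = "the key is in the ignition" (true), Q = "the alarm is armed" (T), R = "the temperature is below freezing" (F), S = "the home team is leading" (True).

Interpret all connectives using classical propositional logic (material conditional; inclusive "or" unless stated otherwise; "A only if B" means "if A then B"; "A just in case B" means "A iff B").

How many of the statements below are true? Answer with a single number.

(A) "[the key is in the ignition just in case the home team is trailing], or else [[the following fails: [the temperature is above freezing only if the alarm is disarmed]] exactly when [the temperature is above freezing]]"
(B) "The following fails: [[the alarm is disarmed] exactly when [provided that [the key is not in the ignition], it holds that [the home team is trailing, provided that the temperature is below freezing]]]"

2

(A): Formalization: (P <-> ~S) | (~(~R -> ~Q) <-> ~R)

~S = ~T = F
P <-> ~S = T <-> F = F
~R = ~F = T
~Q = ~T = F
~R -> ~Q = T -> F = F
~(~R -> ~Q) = ~F = T
~R = ~F = T
~(~R -> ~Q) <-> ~R = T <-> T = T
(P <-> ~S) | (~(~R -> ~Q) <-> ~R) = F | T = T
Thus (A) is true.

(B): Formalization: ~(~Q <-> (~P -> (R -> ~S)))

~Q = ~T = F
~P = ~T = F
~S = ~T = F
R -> ~S = F -> F = T
~P -> (R -> ~S) = F -> T = T
~Q <-> (~P -> (R -> ~S)) = F <-> T = F
~(~Q <-> (~P -> (R -> ~S))) = ~F = T
Thus (B) is true.

2 of the 2 statements are true.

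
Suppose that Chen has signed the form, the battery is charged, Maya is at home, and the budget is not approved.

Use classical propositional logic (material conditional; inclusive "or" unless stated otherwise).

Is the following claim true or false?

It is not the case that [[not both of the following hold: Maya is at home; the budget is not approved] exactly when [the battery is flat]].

false

Let R = "Maya is at home" (T), S = "the budget is approved" (F), Q = "the battery is charged" (T).
Parsed as ¬((R ↑ ¬S) ↔ ¬Q)

¬S = ¬F = T
R ↑ ¬S = T ↑ T = F
¬Q = ¬T = F
(R ↑ ¬S) ↔ ¬Q = F ↔ F = T
¬((R ↑ ¬S) ↔ ¬Q) = ¬T = F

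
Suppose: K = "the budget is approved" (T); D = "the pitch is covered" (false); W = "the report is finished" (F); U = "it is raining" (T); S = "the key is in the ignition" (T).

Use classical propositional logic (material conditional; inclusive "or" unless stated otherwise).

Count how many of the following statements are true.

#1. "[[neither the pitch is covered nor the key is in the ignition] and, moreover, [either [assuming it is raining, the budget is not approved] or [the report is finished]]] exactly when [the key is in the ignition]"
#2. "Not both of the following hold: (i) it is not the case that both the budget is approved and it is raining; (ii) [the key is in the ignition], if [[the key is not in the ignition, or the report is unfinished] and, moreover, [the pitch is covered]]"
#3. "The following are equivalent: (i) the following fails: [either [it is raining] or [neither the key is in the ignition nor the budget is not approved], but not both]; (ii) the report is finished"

2

#1: Parsed as ((D nor S) and ((U -> not K) or W)) iff S

D nor S = False nor True = False
not K = not True = False
U -> not K = True -> False = False
(U -> not K) or W = False or False = False
(D nor S) and ((U -> not K) or W) = False and False = False
((D nor S) and ((U -> not K) or W)) iff S = False iff True = False
Thus #1 is false.

#2: This is (K nand U) nand (((not S or not W) and D) -> S).

K nand U = True nand True = False
not S = not True = False
not W = not False = True
not S or not W = False or True = True
(not S or not W) and D = True and False = False
((not S or not W) and D) -> S = False -> True = True
(K nand U) nand (((not S or not W) and D) -> S) = False nand True = True
So #2 is true.

#3: This is not (U xor (S nor not K)) iff W.

not K = not True = False
S nor not K = True nor False = False
U xor (S nor not K) = True xor False = True
not (U xor (S nor not K)) = not True = False
not (U xor (S nor not K)) iff W = False iff False = True
Thus #3 is true.

True statements: 2 (#2, #3).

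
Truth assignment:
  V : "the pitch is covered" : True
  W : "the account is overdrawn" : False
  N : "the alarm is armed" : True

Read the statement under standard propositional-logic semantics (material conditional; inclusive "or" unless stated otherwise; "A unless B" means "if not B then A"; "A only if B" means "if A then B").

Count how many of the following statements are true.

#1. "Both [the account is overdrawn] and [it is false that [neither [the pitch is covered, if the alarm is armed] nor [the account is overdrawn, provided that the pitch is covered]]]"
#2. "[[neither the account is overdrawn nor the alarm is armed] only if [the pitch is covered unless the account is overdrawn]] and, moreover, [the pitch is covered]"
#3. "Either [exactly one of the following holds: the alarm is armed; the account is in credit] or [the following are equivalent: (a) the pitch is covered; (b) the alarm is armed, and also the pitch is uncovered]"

1

#1: In symbols: W and not ((N -> V) nor (V -> W))

N -> V = True -> True = True
V -> W = True -> False = False
(N -> V) nor (V -> W) = True nor False = False
not ((N -> V) nor (V -> W)) = not False = True
W and not ((N -> V) nor (V -> W)) = False and True = False
Hence #1 is false.

#2: In symbols: ((W nor N) -> (V or W)) and V

W nor N = False nor True = False
V or W = True or False = True
(W nor N) -> (V or W) = False -> True = True
((W nor N) -> (V or W)) and V = True and True = True
Hence #2 is true.

#3: This is (N xor not W) or (V iff (N and not V)).

not W = not False = True
N xor not W = True xor True = False
not V = not True = False
N and not V = True and False = False
V iff (N and not V) = True iff False = False
(N xor not W) or (V iff (N and not V)) = False or False = False
Thus #3 is false.

1 of the 3 statements is true (#2).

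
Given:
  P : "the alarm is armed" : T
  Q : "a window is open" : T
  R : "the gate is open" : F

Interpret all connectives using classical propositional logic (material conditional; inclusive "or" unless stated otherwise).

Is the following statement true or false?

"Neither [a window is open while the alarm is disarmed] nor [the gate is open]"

True.

In symbols: (Q & ~P) nor R

~P = ~T = F
Q & ~P = T & F = F
(Q & ~P) nor R = F nor F = T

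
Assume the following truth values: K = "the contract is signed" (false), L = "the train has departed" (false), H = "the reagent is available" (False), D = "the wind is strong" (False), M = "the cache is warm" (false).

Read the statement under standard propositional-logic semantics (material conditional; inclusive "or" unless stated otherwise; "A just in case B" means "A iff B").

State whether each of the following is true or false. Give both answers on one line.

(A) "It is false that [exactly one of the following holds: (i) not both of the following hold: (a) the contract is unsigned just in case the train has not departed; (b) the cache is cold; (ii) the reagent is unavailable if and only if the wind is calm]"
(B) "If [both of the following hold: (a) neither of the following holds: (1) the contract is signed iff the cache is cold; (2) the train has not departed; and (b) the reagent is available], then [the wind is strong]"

(A): Parsed as ¬(((¬K ↔ ¬L) ↑ ¬M) ⊕ (¬H ↔ ¬D))

¬K = ¬F = T
¬L = ¬F = T
¬K ↔ ¬L = T ↔ T = T
¬M = ¬F = T
(¬K ↔ ¬L) ↑ ¬M = T ↑ T = F
¬H = ¬F = T
¬D = ¬F = T
¬H ↔ ¬D = T ↔ T = T
((¬K ↔ ¬L) ↑ ¬M) ⊕ (¬H ↔ ¬D) = F ⊕ T = T
¬(((¬K ↔ ¬L) ↑ ¬M) ⊕ (¬H ↔ ¬D)) = ¬T = F
Thus (A) is false.

(B): This is (((K ↔ ¬M) ↓ ¬L) ∧ H) → D.

¬M = ¬F = T
K ↔ ¬M = F ↔ T = F
¬L = ¬F = T
(K ↔ ¬M) ↓ ¬L = F ↓ T = F
((K ↔ ¬M) ↓ ¬L) ∧ H = F ∧ F = F
(((K ↔ ¬M) ↓ ¬L) ∧ H) → D = F → F = T
Hence (B) is true.

(A) false / (B) true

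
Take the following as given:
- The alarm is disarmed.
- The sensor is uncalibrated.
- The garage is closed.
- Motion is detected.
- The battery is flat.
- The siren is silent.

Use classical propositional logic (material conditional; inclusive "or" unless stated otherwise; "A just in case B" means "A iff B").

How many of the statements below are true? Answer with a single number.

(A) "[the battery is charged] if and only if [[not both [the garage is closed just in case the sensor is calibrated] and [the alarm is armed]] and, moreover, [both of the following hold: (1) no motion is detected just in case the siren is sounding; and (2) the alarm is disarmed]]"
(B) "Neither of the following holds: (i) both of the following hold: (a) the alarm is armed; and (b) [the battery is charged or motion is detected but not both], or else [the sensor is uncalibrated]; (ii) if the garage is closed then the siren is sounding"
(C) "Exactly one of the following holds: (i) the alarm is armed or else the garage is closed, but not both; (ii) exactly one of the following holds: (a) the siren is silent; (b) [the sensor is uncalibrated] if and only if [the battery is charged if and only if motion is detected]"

1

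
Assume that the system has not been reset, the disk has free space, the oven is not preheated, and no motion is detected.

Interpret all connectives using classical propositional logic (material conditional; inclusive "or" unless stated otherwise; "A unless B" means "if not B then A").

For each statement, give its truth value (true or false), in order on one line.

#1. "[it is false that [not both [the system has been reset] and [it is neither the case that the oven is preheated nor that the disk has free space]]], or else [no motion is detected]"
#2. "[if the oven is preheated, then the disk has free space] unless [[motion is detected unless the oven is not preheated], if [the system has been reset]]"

Let S = "the system has been reset" (False), G = "the oven is preheated" (False), N = "the disk is full" (False), H = "motion is detected" (False).

#1: This is not (S nand (G nor not N)) or not H.

not N = not False = True
G nor not N = False nor True = False
S nand (G nor not N) = False nand False = True
not (S nand (G nor not N)) = not True = False
not H = not False = True
not (S nand (G nor not N)) or not H = False or True = True
Hence #1 is true.

#2: Formalization: (G -> not N) or (S -> (H or not G))

not N = not False = True
G -> not N = False -> True = True
not G = not False = True
H or not G = False or True = True
S -> (H or not G) = False -> True = True
(G -> not N) or (S -> (H or not G)) = True or True = True
So #2 is true.

#1 T / #2 T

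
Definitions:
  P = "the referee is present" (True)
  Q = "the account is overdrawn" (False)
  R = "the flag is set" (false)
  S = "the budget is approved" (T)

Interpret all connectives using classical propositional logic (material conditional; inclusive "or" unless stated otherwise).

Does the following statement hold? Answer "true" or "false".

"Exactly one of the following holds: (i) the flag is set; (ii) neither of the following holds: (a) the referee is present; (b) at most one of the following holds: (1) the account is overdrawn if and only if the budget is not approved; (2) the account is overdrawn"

Formalization: R xor (P nor ((Q <-> ~S) nand Q))

~S = ~T = F
Q <-> ~S = F <-> F = T
(Q <-> ~S) nand Q = T nand F = T
P nor ((Q <-> ~S) nand Q) = T nor T = F
R xor (P nor ((Q <-> ~S) nand Q)) = F xor F = F

false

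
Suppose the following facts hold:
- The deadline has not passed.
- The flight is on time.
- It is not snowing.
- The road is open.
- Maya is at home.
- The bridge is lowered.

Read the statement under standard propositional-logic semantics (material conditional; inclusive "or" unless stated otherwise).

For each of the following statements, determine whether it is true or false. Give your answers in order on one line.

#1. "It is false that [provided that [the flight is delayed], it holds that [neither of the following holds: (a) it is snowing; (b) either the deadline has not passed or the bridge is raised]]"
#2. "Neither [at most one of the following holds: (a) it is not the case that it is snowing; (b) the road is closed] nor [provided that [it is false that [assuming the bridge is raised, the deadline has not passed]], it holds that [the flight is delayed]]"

#1 False, #2 False

Let W = "the flight is delayed" (False), U = "it is snowing" (False), G = "the deadline has passed" (False), V = "the bridge is raised" (False), R = "the road is closed" (False).

#1: This is not (W -> (U nor (not G or V))).

not G = not False = True
not G or V = True or False = True
U nor (not G or V) = False nor True = False
W -> (U nor (not G or V)) = False -> False = True
not (W -> (U nor (not G or V))) = not True = False
So #1 is false.

#2: Formalization: (not U nand R) nor (not (V -> not G) -> W)

not U = not False = True
not U nand R = True nand False = True
not G = not False = True
V -> not G = False -> True = True
not (V -> not G) = not True = False
not (V -> not G) -> W = False -> False = True
(not U nand R) nor (not (V -> not G) -> W) = True nor True = False
Hence #2 is false.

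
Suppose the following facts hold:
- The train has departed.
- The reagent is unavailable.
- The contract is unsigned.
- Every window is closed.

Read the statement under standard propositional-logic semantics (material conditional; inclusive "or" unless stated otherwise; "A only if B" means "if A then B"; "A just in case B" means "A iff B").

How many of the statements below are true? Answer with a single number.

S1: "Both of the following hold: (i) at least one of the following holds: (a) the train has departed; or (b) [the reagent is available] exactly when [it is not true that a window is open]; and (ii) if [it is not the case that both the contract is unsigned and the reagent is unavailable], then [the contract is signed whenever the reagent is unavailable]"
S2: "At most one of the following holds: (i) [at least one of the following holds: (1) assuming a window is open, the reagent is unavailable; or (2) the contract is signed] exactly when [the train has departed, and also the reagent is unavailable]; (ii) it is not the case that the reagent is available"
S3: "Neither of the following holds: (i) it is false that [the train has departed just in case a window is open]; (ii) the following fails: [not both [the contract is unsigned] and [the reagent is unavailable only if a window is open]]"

1

Let L = "the train has departed" (T), G = "the reagent is available" (F), S = "a window is open" (F), P = "the contract is signed" (F).

S1: In symbols: (L | (G <-> ~S)) & ((~P nand ~G) -> (~G -> P))

~S = ~F = T
G <-> ~S = F <-> T = F
L | (G <-> ~S) = T | F = T
~P = ~F = T
~G = ~F = T
~P nand ~G = T nand T = F
~G = ~F = T
~G -> P = T -> F = F
(~P nand ~G) -> (~G -> P) = F -> F = T
(L | (G <-> ~S)) & ((~P nand ~G) -> (~G -> P)) = T & T = T
Hence S1 is true.

S2: Parsed as (((S -> ~G) | P) <-> (L & ~G)) nand ~G

~G = ~F = T
S -> ~G = F -> T = T
(S -> ~G) | P = T | F = T
~G = ~F = T
L & ~G = T & T = T
((S -> ~G) | P) <-> (L & ~G) = T <-> T = T
~G = ~F = T
(((S -> ~G) | P) <-> (L & ~G)) nand ~G = T nand T = F
Thus S2 is false.

S3: This is ~(L <-> S) nor ~(~P nand (~G -> S)).

L <-> S = T <-> F = F
~(L <-> S) = ~F = T
~P = ~F = T
~G = ~F = T
~G -> S = T -> F = F
~P nand (~G -> S) = T nand F = T
~(~P nand (~G -> S)) = ~T = F
~(L <-> S) nor ~(~P nand (~G -> S)) = T nor F = F
Hence S3 is false.

Count: 1.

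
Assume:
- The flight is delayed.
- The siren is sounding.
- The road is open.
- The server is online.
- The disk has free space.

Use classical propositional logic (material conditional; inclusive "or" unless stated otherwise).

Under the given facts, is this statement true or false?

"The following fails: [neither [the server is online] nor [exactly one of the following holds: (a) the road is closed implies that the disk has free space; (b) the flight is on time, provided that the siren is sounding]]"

Let S = "the server is online" (True), H = "the road is closed" (False), Q = "the disk is full" (False), G = "the siren is sounding" (True), K = "the flight is delayed" (True).
Parsed as not (S nor ((H -> not Q) xor (G -> not K)))

not Q = not False = True
H -> not Q = False -> True = True
not K = not True = False
G -> not K = True -> False = False
(H -> not Q) xor (G -> not K) = True xor False = True
S nor ((H -> not Q) xor (G -> not K)) = True nor True = False
not (S nor ((H -> not Q) xor (G -> not K))) = not False = True

True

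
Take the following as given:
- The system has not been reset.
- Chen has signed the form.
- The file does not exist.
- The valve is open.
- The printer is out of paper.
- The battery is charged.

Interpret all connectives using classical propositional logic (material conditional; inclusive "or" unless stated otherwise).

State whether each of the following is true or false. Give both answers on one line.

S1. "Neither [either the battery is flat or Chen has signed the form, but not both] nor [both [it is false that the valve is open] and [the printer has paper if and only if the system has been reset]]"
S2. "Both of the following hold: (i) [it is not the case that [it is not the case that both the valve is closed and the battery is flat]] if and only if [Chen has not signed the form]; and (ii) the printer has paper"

Let S = "the battery is charged" (T), R = "Chen has signed the form" (T), D = "the valve is open" (T), Q = "the printer has paper" (F), U = "the system has been reset" (F).

S1: In symbols: (¬S ⊕ R) ↓ (¬D ∧ (Q ↔ U))

¬S = ¬T = F
¬S ⊕ R = F ⊕ T = T
¬D = ¬T = F
Q ↔ U = F ↔ F = T
¬D ∧ (Q ↔ U) = F ∧ T = F
(¬S ⊕ R) ↓ (¬D ∧ (Q ↔ U)) = T ↓ F = F
Thus S1 is false.

S2: Parsed as (¬(¬D ↑ ¬S) ↔ ¬R) ∧ Q

¬D = ¬T = F
¬S = ¬T = F
¬D ↑ ¬S = F ↑ F = T
¬(¬D ↑ ¬S) = ¬T = F
¬R = ¬T = F
¬(¬D ↑ ¬S) ↔ ¬R = F ↔ F = T
(¬(¬D ↑ ¬S) ↔ ¬R) ∧ Q = T ∧ F = F
So S2 is false.

S1 F, S2 F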